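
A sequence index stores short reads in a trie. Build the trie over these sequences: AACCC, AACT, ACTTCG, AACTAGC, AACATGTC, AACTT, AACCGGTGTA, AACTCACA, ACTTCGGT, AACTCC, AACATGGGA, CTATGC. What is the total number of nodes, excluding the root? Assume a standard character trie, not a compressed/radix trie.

42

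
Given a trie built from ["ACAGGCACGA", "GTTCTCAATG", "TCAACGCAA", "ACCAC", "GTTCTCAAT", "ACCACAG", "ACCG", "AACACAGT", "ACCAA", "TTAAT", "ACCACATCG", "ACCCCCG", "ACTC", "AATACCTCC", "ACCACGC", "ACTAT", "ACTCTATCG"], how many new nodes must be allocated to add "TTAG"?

The longest prefix of "TTAG" already in the trie is "TTA" (length 3).
So 4 − 3 = 1 new nodes.

1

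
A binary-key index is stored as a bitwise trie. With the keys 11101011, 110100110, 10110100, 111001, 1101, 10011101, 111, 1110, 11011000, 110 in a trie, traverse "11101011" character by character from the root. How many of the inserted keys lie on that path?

3

Walk "11101011" from the root; an end-of-word marker is hit whenever a stored word is a prefix of "11101011".
Prefixes of the query that are stored words: "111", "1110", "11101011"
Count: 3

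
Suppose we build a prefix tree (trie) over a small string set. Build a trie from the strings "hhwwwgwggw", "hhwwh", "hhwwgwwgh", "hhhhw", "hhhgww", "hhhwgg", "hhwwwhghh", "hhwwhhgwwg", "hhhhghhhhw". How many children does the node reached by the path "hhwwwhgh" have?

Walk "hhwwwhgh" from the root, arriving at one node.
Distinct next characters after "hhwwwhgh": h.
That node has 1 child edge.

1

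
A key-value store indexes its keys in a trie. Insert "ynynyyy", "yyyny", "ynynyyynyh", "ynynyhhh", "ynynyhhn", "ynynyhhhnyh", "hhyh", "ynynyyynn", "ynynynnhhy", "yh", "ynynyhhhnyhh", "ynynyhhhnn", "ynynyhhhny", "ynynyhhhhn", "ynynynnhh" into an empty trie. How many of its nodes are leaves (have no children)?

A leaf is a node with no children — equivalently, the end of a word that is not a proper prefix of any other stored word.
Those words: "hhyh", "yh", "ynynyhhhhn", "ynynyhhhnn", "ynynyhhhnyhh", "ynynyhhn", "ynynynnhhy", "ynynyyynn", "ynynyyynyh", "yyyny"
Leaf count: 10

10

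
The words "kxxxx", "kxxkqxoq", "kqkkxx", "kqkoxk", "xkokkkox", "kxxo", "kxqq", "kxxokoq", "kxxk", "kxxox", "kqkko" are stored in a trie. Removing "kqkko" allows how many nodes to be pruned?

1

After clearing the end-marker at "kqkko", prune upward until reaching a node still needed by another word.
The suffix "o" (1 node) is used only by "kqkko"; the node for "kqkk" still has the child "x", so pruning stops there.
Nodes removed: 1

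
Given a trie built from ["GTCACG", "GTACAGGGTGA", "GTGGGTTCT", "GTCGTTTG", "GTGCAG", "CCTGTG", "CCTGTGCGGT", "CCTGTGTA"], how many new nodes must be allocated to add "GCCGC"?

The longest prefix of "GCCGC" already in the trie is "G" (length 1).
Each of the 4 remaining characters creates one node.

4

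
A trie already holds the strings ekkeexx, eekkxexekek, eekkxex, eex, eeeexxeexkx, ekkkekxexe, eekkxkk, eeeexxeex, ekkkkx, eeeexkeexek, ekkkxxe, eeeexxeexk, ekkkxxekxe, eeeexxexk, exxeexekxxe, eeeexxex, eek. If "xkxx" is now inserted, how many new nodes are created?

No existing word starts with "x", so every character of "xkxx" needs a new node.
4 − 0 = 4 new nodes.

4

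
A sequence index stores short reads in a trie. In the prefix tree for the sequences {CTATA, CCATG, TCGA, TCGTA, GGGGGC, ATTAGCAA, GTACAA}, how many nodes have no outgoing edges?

7

Leaves are exactly the stored words that no other stored word extends.
Those words: "ATTAGCAA", "CCATG", "CTATA", "GGGGGC", "GTACAA", "TCGA", "TCGTA"
Leaf count: 7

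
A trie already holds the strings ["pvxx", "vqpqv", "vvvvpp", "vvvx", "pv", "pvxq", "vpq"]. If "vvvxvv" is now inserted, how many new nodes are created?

Walking "vvvxvv" from the root, the first 4 characters ("vvvx") follow existing edges; "v" is the first miss.
So 6 − 4 = 2 new nodes.

2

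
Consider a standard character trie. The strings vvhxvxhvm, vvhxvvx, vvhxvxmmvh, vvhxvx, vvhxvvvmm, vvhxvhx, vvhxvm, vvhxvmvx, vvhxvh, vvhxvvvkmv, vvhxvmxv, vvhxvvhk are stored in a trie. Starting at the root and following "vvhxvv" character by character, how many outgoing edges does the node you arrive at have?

3

Follow the path "vvhxvv" to its node, then look at its outgoing edges.
Distinct next characters after "vvhxvv": h, v, x.
That node has 3 child edges.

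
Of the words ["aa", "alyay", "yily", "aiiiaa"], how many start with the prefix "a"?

3

Traverse to the node for "a", then collect every word in that subtree.
Words under "a": aa, aiiiaa, alyay
Count: 3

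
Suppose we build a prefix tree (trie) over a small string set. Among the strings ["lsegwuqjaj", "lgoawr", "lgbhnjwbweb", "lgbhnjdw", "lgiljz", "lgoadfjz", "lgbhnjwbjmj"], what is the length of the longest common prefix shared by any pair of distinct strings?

Equivalently: take the maximum, over all pairs, of their longest common prefix length.
e.g. "lgbhnjwbjmj" and "lgbhnjwbweb" share the prefix "lgbhnjwb" of length 8; no pair shares a longer one.
Longest shared-prefix length: 8

8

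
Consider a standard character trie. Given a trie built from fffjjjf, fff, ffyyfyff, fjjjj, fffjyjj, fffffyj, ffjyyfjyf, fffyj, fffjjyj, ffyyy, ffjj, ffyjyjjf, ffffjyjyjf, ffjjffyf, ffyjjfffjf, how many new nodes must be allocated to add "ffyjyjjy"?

1

Walking "ffyjyjjy" from the root, the first 7 characters ("ffyjyjj") follow existing edges; "y" is the first miss.
New nodes needed: |"ffyjyjjy"| − 7 = 8 − 7 = 1.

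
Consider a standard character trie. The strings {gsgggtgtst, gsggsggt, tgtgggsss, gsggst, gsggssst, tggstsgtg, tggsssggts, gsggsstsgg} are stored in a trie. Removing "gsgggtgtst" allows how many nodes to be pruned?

6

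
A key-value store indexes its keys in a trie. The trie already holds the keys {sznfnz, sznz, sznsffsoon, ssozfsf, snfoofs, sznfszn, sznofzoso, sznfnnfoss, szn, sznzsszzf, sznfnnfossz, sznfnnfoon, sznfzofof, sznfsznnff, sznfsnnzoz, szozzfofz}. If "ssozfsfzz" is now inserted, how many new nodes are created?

The longest prefix of "ssozfsfzz" already in the trie is "ssozfsf" (length 7).
Each of the 2 remaining characters creates one node.

2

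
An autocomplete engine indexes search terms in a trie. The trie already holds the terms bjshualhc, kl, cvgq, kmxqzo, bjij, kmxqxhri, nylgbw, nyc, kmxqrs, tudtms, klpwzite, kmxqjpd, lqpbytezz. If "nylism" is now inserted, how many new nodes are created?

3

Walking "nylism" from the root, the first 3 characters ("nyl") follow existing edges; "i" is the first miss.
New nodes needed: |"nylism"| − 3 = 6 − 3 = 3.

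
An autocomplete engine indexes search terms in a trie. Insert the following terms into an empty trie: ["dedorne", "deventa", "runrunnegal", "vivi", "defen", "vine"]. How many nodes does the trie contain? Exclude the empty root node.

For each word, the new-node count is its length minus the longest prefix already in the trie:
  "dedorne" → 7 new (d, e, d, o, r, n, e)
  "deventa" → prefix "de" already present; 5 new (v, e, n, t, a)
  "runrunnegal" → 11 new (r, u, n, r, u, n, n, e, g, a, l)
  "vivi" → 4 new (v, i, v, i)
  "defen" → prefix "de" already present; 3 new (f, e, n)
  "vine" → prefix "vi" already present; 2 new (n, e)
Total nodes = 7 + 5 + 11 + 4 + 3 + 2 = 32

32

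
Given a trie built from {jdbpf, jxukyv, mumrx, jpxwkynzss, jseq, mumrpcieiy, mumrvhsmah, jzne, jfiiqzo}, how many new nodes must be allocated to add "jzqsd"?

3

"jz" is already a path in the trie; the remaining "qsd" must be added.
Each of the 3 remaining characters creates one node.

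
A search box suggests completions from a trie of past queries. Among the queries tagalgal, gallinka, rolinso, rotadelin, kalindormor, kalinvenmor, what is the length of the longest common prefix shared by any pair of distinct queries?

5

Equivalently: take the maximum, over all pairs, of their longest common prefix length.
e.g. "kalindormor" and "kalinvenmor" share the prefix "kalin" of length 5; no pair shares a longer one.
Longest shared-prefix length: 5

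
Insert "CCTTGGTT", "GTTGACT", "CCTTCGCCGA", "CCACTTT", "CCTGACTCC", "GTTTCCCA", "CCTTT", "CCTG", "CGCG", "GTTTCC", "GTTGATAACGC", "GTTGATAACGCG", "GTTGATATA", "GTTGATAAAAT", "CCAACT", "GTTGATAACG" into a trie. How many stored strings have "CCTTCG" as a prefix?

Walk to "CCTTCG"; the words in its subtree are exactly those with that prefix.
Matches: "CCTTCGCCGA"
Count: 1

1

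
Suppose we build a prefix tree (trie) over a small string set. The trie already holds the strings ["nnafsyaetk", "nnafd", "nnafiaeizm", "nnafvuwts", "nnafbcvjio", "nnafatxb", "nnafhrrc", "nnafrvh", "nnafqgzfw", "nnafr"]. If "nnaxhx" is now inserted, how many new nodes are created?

3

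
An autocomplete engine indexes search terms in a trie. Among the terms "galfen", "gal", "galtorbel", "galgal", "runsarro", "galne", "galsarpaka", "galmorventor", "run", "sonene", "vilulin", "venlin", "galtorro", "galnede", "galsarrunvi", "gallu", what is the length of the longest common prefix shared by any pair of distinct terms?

6

Look for the deepest trie node that still has at least two words in its subtree.
"galsarpaka" and "galsarrunvi" agree on "galsar" (6 characters) before diverging; nothing deeper is shared.
Longest shared-prefix length: 6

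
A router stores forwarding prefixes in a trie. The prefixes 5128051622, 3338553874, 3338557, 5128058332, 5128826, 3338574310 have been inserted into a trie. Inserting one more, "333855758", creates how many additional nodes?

"3338557" is already a path in the trie; the remaining "58" must be added.
So 9 − 7 = 2 new nodes.

2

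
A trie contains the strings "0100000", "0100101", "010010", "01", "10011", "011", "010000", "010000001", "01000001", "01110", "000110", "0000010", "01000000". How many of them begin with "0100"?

Traverse to the node for "0100", then collect every word in that subtree.
Matches: "010000", "0100000", "01000000", "010000001", "01000001", "010010", "0100101"
Count: 7

7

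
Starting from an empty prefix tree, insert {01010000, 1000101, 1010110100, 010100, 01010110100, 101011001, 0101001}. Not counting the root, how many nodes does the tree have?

32

For each word, the new-node count is its length minus the longest prefix already in the trie:
  "01010000" → 8 new (0, 1, 0, 1, 0, 0, 0, 0)
  "1000101" → 7 new (1, 0, 0, 0, 1, 0, 1)
  "1010110100" → prefix "10" already present; 8 new (1, 0, 1, 1, 0, 1, 0, 0)
  "010100" → prefix "010100" already present; 0 new (none)
  "01010110100" → prefix "01010" already present; 6 new (1, 1, 0, 1, 0, 0)
  "101011001" → prefix "1010110" already present; 2 new (0, 1)
  "0101001" → prefix "010100" already present; 1 new (1)
Total nodes = 8 + 7 + 8 + 0 + 6 + 2 + 1 = 32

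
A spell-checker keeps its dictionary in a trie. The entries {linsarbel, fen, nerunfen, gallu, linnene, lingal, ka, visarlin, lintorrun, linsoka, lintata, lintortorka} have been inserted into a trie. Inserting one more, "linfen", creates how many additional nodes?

Walking "linfen" from the root, the first 3 characters ("lin") follow existing edges; "f" is the first miss.
So 6 − 3 = 3 new nodes.

3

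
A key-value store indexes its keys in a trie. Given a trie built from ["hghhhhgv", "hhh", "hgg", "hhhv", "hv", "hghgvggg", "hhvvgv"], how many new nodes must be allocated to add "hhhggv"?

3

"hhh" is already a path in the trie; the remaining "ggv" must be added.
New nodes needed: |"hhhggv"| − 3 = 6 − 3 = 3.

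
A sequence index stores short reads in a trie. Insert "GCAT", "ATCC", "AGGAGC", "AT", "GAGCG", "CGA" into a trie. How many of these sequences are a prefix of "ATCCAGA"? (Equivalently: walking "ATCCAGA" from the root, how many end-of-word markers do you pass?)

Walk "ATCCAGA" from the root; an end-of-word marker is hit whenever a stored word is a prefix of "ATCCAGA".
Prefixes of the query that are stored words: "AT", "ATCC"
Count: 2

2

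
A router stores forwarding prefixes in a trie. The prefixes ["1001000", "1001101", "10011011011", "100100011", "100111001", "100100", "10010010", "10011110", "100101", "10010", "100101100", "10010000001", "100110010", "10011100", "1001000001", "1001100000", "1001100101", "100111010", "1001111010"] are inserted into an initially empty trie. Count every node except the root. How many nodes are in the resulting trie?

Count nodes per top-level branch (shared prefixes stored once):
  '1'-branch (10010, 100100, 1001000, 10010000001, 1001000001, 100100011, 10010010, 100101, 100101100, 1001100000, 100110010, 1001100101, 1001101, 10011011011, 10011100, 100111001, 100111010, 10011110, 1001111010): 44 nodes
Sum: 44

44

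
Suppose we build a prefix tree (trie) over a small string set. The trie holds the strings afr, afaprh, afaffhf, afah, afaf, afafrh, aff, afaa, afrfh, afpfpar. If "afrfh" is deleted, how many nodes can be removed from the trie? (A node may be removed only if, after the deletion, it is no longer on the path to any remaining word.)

2

A node on "afrfh"'s path can go only if nothing else ends at it or branches off below it.
The suffix "fh" (2 nodes) is used only by "afrfh"; "afr" is itself a stored word, so pruning stops there.
Nodes removed: 2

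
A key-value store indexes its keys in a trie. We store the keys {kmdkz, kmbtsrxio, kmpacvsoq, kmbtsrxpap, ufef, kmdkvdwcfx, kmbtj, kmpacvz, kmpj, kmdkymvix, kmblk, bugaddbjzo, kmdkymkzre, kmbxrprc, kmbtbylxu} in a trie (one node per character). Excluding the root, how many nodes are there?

Count nodes per top-level branch (shared prefixes stored once):
  'b'-branch (bugaddbjzo): 10 nodes
  'k'-branch (kmblk, kmbtbylxu, kmbtj, kmbtsrxio, kmbtsrxpap, kmbxrprc, kmdkvdwcfx, kmdkymkzre, kmdkymvix, kmdkz, kmpacvsoq, kmpacvz, kmpj): 52 nodes
  'u'-branch (ufef): 4 nodes
Sum: 66

66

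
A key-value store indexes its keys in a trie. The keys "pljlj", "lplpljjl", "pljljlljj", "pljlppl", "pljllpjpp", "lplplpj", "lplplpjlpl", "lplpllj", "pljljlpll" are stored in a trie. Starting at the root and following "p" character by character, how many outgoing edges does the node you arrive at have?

1

The children of the "p" node are the distinct next characters among strings starting with "p".
Distinct next characters after "p": l.
That node has 1 child edge.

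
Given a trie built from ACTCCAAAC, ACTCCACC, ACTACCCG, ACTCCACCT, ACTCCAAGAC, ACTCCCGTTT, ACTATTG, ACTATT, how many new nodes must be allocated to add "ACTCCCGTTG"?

"ACTCCCGTT" is already a path in the trie; the remaining "G" must be added.
New nodes needed: |"ACTCCCGTTG"| − 9 = 10 − 9 = 1.

1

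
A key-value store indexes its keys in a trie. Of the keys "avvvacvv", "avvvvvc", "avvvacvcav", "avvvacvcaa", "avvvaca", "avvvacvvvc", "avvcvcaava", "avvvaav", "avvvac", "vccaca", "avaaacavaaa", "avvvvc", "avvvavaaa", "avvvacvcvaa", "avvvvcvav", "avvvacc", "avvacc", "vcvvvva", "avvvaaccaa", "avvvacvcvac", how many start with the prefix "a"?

Traverse to the node for "a", then collect every word in that subtree.
Words under "a": avaaacavaaa, avvacc, avvcvcaava, avvvaaccaa, avvvaav, avvvac, avvvaca, avvvacc, avvvacvcaa, avvvacvcav, avvvacvcvaa, avvvacvcvac, avvvacvv, avvvacvvvc, avvvavaaa, avvvvc, avvvvcvav, avvvvvc
Count: 18

18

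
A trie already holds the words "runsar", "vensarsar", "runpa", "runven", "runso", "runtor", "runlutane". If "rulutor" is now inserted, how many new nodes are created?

5

Walking "rulutor" from the root, the first 2 characters ("ru") follow existing edges; "l" is the first miss.
So 7 − 2 = 5 new nodes.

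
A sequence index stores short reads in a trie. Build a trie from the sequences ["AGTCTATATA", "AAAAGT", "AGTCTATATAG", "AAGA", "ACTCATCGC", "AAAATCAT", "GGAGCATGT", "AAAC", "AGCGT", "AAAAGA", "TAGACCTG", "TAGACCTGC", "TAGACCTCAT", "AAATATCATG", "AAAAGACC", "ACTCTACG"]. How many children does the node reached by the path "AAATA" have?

Walk "AAATA" from the root, arriving at one node.
Characters that immediately follow "AAATA" among the stored strings: {T}.
That node has 1 child edge.

1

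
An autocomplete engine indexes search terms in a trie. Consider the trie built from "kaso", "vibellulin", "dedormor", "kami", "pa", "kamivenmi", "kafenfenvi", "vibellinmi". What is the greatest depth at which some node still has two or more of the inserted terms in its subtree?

6

The deepest shared node is where two words last agree before diverging.
e.g. "vibellinmi" and "vibellulin" share the prefix "vibell" of length 6; no pair shares a longer one.
Longest shared-prefix length: 6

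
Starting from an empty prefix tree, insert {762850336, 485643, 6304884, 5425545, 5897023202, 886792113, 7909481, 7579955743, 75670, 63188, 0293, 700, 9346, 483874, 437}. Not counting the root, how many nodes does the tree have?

84

For each word, the new-node count is its length minus the longest prefix already in the trie:
  "762850336" → 9 new (7, 6, 2, 8, 5, 0, 3, 3, 6)
  "485643" → 6 new (4, 8, 5, 6, 4, 3)
  "6304884" → 7 new (6, 3, 0, 4, 8, 8, 4)
  "5425545" → 7 new (5, 4, 2, 5, 5, 4, 5)
  "5897023202" → prefix "5" already present; 9 new (8, 9, 7, 0, 2, 3, 2, 0, 2)
  "886792113" → 9 new (8, 8, 6, 7, 9, 2, 1, 1, 3)
  "7909481" → prefix "7" already present; 6 new (9, 0, 9, 4, 8, 1)
  "7579955743" → prefix "7" already present; 9 new (5, 7, 9, 9, 5, 5, 7, 4, 3)
  "75670" → prefix "75" already present; 3 new (6, 7, 0)
  "63188" → prefix "63" already present; 3 new (1, 8, 8)
  "0293" → 4 new (0, 2, 9, 3)
  "700" → prefix "7" already present; 2 new (0, 0)
  "9346" → 4 new (9, 3, 4, 6)
  "483874" → prefix "48" already present; 4 new (3, 8, 7, 4)
  "437" → prefix "4" already present; 2 new (3, 7)
Total nodes = 9 + 6 + 7 + 7 + 9 + 9 + 6 + 9 + 3 + 3 + 4 + 2 + 4 + 4 + 2 = 84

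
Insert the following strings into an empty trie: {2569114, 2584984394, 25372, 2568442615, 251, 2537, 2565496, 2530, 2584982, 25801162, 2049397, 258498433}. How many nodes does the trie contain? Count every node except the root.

44

For each word, the new-node count is its length minus the longest prefix already in the trie:
  "2569114" → 7 new (2, 5, 6, 9, 1, 1, 4)
  "2584984394" → prefix "25" already present; 8 new (8, 4, 9, 8, 4, 3, 9, 4)
  "25372" → prefix "25" already present; 3 new (3, 7, 2)
  "2568442615" → prefix "256" already present; 7 new (8, 4, 4, 2, 6, 1, 5)
  "251" → prefix "25" already present; 1 new (1)
  "2537" → prefix "2537" already present; 0 new (none)
  "2565496" → prefix "256" already present; 4 new (5, 4, 9, 6)
  "2530" → prefix "253" already present; 1 new (0)
  "2584982" → prefix "258498" already present; 1 new (2)
  "25801162" → prefix "258" already present; 5 new (0, 1, 1, 6, 2)
  "2049397" → prefix "2" already present; 6 new (0, 4, 9, 3, 9, 7)
  "258498433" → prefix "25849843" already present; 1 new (3)
Total nodes = 7 + 8 + 3 + 7 + 1 + 0 + 4 + 1 + 1 + 5 + 6 + 1 = 44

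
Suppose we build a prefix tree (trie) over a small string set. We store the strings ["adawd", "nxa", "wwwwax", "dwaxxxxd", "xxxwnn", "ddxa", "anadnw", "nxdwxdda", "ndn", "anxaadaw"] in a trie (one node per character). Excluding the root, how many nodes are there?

Count nodes per top-level branch (shared prefixes stored once):
  'a'-branch (adawd, anadnw, anxaadaw): 16 nodes
  'd'-branch (ddxa, dwaxxxxd): 11 nodes
  'n'-branch (ndn, nxa, nxdwxdda): 11 nodes
  'w'-branch (wwwwax): 6 nodes
  'x'-branch (xxxwnn): 6 nodes
Sum: 50

50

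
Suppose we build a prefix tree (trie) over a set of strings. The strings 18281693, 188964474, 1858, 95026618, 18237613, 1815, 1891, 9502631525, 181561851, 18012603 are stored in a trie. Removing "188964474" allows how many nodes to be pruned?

7

After clearing the end-marker at "188964474", prune upward until reaching a node still needed by another word.
The suffix "8964474" (7 nodes) is used only by "188964474"; the node for "18" still has the child "2", so pruning stops there.
Nodes removed: 7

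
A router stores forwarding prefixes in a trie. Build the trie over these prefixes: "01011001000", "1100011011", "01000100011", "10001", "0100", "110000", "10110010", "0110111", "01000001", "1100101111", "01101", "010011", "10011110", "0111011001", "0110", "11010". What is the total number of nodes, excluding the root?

70

For each word, the new-node count is its length minus the longest prefix already in the trie:
  "01011001000" → 11 new (0, 1, 0, 1, 1, 0, 0, 1, 0, 0, 0)
  "1100011011" → 10 new (1, 1, 0, 0, 0, 1, 1, 0, 1, 1)
  "01000100011" → prefix "010" already present; 8 new (0, 0, 1, 0, 0, 0, 1, 1)
  "10001" → prefix "1" already present; 4 new (0, 0, 0, 1)
  "0100" → prefix "0100" already present; 0 new (none)
  "110000" → prefix "11000" already present; 1 new (0)
  "10110010" → prefix "10" already present; 6 new (1, 1, 0, 0, 1, 0)
  "0110111" → prefix "01" already present; 5 new (1, 0, 1, 1, 1)
  "01000001" → prefix "01000" already present; 3 new (0, 0, 1)
  "1100101111" → prefix "1100" already present; 6 new (1, 0, 1, 1, 1, 1)
  "01101" → prefix "01101" already present; 0 new (none)
  "010011" → prefix "0100" already present; 2 new (1, 1)
  "10011110" → prefix "100" already present; 5 new (1, 1, 1, 1, 0)
  "0111011001" → prefix "011" already present; 7 new (1, 0, 1, 1, 0, 0, 1)
  "0110" → prefix "0110" already present; 0 new (none)
  "11010" → prefix "110" already present; 2 new (1, 0)
Total nodes = 11 + 10 + 8 + 4 + 0 + 1 + 6 + 5 + 3 + 6 + 0 + 2 + 5 + 7 + 0 + 2 = 70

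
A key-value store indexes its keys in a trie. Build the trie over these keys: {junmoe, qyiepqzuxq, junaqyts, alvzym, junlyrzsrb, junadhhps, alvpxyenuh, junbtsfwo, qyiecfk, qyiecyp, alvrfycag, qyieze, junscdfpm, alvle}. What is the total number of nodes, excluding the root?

For each word, the new-node count is its length minus the longest prefix already in the trie:
  "junmoe" → 6 new (j, u, n, m, o, e)
  "qyiepqzuxq" → 10 new (q, y, i, e, p, q, z, u, x, q)
  "junaqyts" → prefix "jun" already present; 5 new (a, q, y, t, s)
  "alvzym" → 6 new (a, l, v, z, y, m)
  "junlyrzsrb" → prefix "jun" already present; 7 new (l, y, r, z, s, r, b)
  "junadhhps" → prefix "juna" already present; 5 new (d, h, h, p, s)
  "alvpxyenuh" → prefix "alv" already present; 7 new (p, x, y, e, n, u, h)
  "junbtsfwo" → prefix "jun" already present; 6 new (b, t, s, f, w, o)
  "qyiecfk" → prefix "qyie" already present; 3 new (c, f, k)
  "qyiecyp" → prefix "qyiec" already present; 2 new (y, p)
  "alvrfycag" → prefix "alv" already present; 6 new (r, f, y, c, a, g)
  "qyieze" → prefix "qyie" already present; 2 new (z, e)
  "junscdfpm" → prefix "jun" already present; 6 new (s, c, d, f, p, m)
  "alvle" → prefix "alv" already present; 2 new (l, e)
Total nodes = 6 + 10 + 5 + 6 + 7 + 5 + 7 + 6 + 3 + 2 + 6 + 2 + 6 + 2 = 73

73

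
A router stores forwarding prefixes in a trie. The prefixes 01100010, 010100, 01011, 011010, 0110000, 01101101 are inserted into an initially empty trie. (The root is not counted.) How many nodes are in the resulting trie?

Trace insertions, counting only characters that open a new branch:
  "01100010" → 8 new (0, 1, 1, 0, 0, 0, 1, 0)
  "010100" → prefix "01" already present; 4 new (0, 1, 0, 0)
  "01011" → prefix "0101" already present; 1 new (1)
  "011010" → prefix "0110" already present; 2 new (1, 0)
  "0110000" → prefix "011000" already present; 1 new (0)
  "01101101" → prefix "01101" already present; 3 new (1, 0, 1)
Total nodes = 8 + 4 + 1 + 2 + 1 + 3 = 19

19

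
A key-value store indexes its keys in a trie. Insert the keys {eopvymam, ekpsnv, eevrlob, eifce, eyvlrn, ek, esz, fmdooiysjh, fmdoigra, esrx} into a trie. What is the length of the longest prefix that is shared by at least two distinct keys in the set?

The deepest shared node is where two words last agree before diverging.
"fmdoigra" and "fmdooiysjh" agree on "fmdo" (4 characters) before diverging; nothing deeper is shared.
Longest shared-prefix length: 4

4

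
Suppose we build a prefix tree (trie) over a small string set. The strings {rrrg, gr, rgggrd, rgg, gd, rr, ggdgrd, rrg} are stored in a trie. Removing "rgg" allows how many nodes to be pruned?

A node on "rgg"'s path can go only if nothing else ends at it or branches off below it.
Every node on "rgg" is still needed (e.g. by "rgggrd"), so nothing is freed.
Nodes removed: 0

0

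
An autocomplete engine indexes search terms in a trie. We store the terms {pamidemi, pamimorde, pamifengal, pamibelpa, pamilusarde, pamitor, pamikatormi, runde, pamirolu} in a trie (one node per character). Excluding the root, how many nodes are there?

Count nodes per top-level branch (shared prefixes stored once):
  'p'-branch (pamibelpa, pamidemi, pamifengal, pamikatormi, pamilusarde, pamimorde, pamirolu, pamitor): 45 nodes
  'r'-branch (runde): 5 nodes
Sum: 50

50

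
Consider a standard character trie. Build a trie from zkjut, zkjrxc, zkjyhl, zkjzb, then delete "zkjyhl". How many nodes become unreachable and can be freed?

3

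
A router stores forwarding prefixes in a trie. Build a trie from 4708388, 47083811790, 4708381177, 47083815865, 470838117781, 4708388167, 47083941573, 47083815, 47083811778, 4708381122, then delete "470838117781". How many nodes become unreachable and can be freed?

1

After clearing the end-marker at "470838117781", prune upward until reaching a node still needed by another word.
The suffix "1" (1 node) is used only by "470838117781"; "47083811778" is itself a stored word, so pruning stops there.
Nodes removed: 1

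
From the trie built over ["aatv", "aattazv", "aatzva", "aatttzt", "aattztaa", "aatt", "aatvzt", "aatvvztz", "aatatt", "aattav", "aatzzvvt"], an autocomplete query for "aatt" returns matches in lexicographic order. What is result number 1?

aatt

Filter for "aatt…" and sort: "aatt", "aattav", "aattazv", "aatttzt", "aattztaa"
The 1st is aatt.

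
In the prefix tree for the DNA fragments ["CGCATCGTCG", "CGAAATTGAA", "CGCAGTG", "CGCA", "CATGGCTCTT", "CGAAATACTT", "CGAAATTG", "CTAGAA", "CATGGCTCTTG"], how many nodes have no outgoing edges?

Leaves are exactly the stored words that no other stored word extends.
Those words: "CATGGCTCTTG", "CGAAATACTT", "CGAAATTGAA", "CGCAGTG", "CGCATCGTCG", "CTAGAA"
Leaf count: 6

6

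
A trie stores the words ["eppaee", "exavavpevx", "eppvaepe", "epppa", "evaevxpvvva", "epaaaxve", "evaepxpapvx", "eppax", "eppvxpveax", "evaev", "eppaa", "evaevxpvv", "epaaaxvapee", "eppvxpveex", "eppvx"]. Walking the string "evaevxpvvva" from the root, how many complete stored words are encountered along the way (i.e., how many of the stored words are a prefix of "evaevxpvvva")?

3

Traverse "evaevxpvvva" character by character; count nodes along the way that are marked as word ends.
Prefixes of the query that are stored words: "evaev", "evaevxpvv", "evaevxpvvva"
Count: 3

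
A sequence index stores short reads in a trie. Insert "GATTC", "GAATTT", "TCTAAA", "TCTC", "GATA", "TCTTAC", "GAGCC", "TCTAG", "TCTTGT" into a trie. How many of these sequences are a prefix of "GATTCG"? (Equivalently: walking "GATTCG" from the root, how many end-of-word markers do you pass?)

1

Traverse "GATTCG" character by character; count nodes along the way that are marked as word ends.
Prefixes of the query that are stored words: "GATTC"
Count: 1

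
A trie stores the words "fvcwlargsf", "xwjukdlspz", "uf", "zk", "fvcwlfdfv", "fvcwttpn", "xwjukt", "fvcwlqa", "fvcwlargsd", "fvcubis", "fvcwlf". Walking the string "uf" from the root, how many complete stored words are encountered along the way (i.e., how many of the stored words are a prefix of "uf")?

1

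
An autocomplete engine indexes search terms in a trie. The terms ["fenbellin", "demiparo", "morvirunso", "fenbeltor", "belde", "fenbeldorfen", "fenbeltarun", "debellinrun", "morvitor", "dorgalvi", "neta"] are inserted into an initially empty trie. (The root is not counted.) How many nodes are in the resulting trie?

Insert word by word; a character creates a node only if that edge doesn't already exist:
  "fenbellin" → 9 new (f, e, n, b, e, l, l, i, n)
  "demiparo" → 8 new (d, e, m, i, p, a, r, o)
  "morvirunso" → 10 new (m, o, r, v, i, r, u, n, s, o)
  "fenbeltor" → prefix "fenbel" already present; 3 new (t, o, r)
  "belde" → 5 new (b, e, l, d, e)
  "fenbeldorfen" → prefix "fenbel" already present; 6 new (d, o, r, f, e, n)
  "fenbeltarun" → prefix "fenbelt" already present; 4 new (a, r, u, n)
  "debellinrun" → prefix "de" already present; 9 new (b, e, l, l, i, n, r, u, n)
  "morvitor" → prefix "morvi" already present; 3 new (t, o, r)
  "dorgalvi" → prefix "d" already present; 7 new (o, r, g, a, l, v, i)
  "neta" → 4 new (n, e, t, a)
Total nodes = 9 + 8 + 10 + 3 + 5 + 6 + 4 + 9 + 3 + 7 + 4 = 68

68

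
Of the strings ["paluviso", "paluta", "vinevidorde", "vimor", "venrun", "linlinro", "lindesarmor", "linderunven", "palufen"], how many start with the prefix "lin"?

3

Walk to "lin"; the words in its subtree are exactly those with that prefix.
Matches: "linderunven", "lindesarmor", "linlinro"
Count: 3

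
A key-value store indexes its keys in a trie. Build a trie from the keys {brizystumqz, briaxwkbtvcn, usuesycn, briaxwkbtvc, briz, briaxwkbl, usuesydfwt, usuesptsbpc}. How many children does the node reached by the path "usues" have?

2

Walk "usues" from the root, arriving at one node.
Distinct next characters after "usues": p, y.
That node has 2 child edges.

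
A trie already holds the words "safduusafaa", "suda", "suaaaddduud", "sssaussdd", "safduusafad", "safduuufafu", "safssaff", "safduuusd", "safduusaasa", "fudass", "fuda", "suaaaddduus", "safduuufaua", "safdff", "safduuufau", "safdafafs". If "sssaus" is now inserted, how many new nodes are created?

0

"sssaus" is already a full path in the trie; only an end-marker is added.
No new nodes are needed: 0.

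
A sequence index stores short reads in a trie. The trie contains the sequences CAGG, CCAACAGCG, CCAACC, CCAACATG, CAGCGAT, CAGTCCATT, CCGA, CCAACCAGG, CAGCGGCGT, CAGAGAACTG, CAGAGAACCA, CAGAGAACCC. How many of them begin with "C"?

Traverse to the node for "C", then collect every word in that subtree.
Words under "C": CAGAGAACCA, CAGAGAACCC, CAGAGAACTG, CAGCGAT, CAGCGGCGT, CAGG, CAGTCCATT, CCAACAGCG, CCAACATG, CCAACC, CCAACCAGG, CCGA
Count: 12

12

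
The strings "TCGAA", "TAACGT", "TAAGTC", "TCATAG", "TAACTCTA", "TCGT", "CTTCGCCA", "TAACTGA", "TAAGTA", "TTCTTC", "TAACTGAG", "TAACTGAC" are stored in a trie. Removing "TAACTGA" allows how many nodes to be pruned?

0

Walk "TAACTGA" from the leaf back toward the root, removing each node that no remaining word uses.
Every node on "TAACTGA" is still needed (e.g. by "TAACTGAG"), so nothing is freed.
Nodes removed: 0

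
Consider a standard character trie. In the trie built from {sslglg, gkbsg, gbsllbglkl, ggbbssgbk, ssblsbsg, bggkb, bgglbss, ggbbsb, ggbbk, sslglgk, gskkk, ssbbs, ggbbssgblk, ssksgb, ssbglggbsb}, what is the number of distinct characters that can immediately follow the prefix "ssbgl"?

The children of the "ssbgl" node are the distinct next characters among strings starting with "ssbgl".
Distinct next characters after "ssbgl": g.
That node has 1 child edge.

1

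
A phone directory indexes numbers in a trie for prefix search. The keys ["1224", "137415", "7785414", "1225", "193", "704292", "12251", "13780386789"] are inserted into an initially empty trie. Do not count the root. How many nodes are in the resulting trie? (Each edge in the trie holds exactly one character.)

Count nodes per top-level branch (shared prefixes stored once):
  '1'-branch (1224, 1225, 12251, 137415, 13780386789, 193): 21 nodes
  '7'-branch (704292, 7785414): 12 nodes
Sum: 33

33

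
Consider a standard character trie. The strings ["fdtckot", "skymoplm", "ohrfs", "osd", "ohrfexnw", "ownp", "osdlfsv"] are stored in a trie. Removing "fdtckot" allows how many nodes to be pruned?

A node on "fdtckot"'s path can go only if nothing else ends at it or branches off below it.
No other word shares any prefix with "fdtckot", so all 7 of its nodes go.
Nodes removed: 7

7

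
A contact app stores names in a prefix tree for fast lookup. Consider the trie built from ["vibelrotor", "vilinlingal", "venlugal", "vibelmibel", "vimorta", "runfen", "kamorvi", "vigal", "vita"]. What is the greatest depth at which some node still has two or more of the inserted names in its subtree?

Look for the deepest trie node that still has at least two words in its subtree.
e.g. "vibelmibel" and "vibelrotor" share the prefix "vibel" of length 5; no pair shares a longer one.
Longest shared-prefix length: 5

5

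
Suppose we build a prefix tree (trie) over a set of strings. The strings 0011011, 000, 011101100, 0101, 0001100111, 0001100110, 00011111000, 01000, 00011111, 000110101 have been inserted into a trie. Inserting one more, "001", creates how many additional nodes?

0

Every character of "001" already lies on an existing path (it is a prefix of some stored word).
No new nodes are needed: 0.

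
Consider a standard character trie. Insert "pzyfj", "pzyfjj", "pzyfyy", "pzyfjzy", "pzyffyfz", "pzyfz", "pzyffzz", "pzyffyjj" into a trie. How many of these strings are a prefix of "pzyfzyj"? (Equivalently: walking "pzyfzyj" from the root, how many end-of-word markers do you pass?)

1

Check each prefix of "pzyfzyj" against the stored set — each match is an end-marker on the path.
Prefixes of the query that are stored words: "pzyfz"
Count: 1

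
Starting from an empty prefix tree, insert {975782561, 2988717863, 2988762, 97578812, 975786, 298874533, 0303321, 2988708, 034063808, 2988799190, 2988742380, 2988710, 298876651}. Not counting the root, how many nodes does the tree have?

Insert word by word; a character creates a node only if that edge doesn't already exist:
  "975782561" → 9 new (9, 7, 5, 7, 8, 2, 5, 6, 1)
  "2988717863" → 10 new (2, 9, 8, 8, 7, 1, 7, 8, 6, 3)
  "2988762" → prefix "29887" already present; 2 new (6, 2)
  "97578812" → prefix "97578" already present; 3 new (8, 1, 2)
  "975786" → prefix "97578" already present; 1 new (6)
  "298874533" → prefix "29887" already present; 4 new (4, 5, 3, 3)
  "0303321" → 7 new (0, 3, 0, 3, 3, 2, 1)
  "2988708" → prefix "29887" already present; 2 new (0, 8)
  "034063808" → prefix "03" already present; 7 new (4, 0, 6, 3, 8, 0, 8)
  "2988799190" → prefix "29887" already present; 5 new (9, 9, 1, 9, 0)
  "2988742380" → prefix "298874" already present; 4 new (2, 3, 8, 0)
  "2988710" → prefix "298871" already present; 1 new (0)
  "298876651" → prefix "298876" already present; 3 new (6, 5, 1)
Total nodes = 9 + 10 + 2 + 3 + 1 + 4 + 7 + 2 + 7 + 5 + 4 + 1 + 3 = 58

58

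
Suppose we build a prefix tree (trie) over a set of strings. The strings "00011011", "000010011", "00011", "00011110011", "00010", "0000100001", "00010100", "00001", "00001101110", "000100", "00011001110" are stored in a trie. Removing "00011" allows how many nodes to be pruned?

A node on "00011"'s path can go only if nothing else ends at it or branches off below it.
Every node on "00011" is still needed (e.g. by "00011011"), so nothing is freed.
Nodes removed: 0

0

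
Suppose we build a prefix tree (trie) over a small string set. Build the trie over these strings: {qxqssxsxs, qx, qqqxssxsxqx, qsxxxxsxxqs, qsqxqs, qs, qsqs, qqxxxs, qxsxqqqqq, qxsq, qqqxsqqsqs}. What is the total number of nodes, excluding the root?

Count nodes per top-level branch (shared prefixes stored once):
  'q'-branch (qqqxsqqsqs, qqqxssxsxqx, qqxxxs, qs, qsqs, qsqxqs, qsxxxxsxxqs, qx, qxqssxsxs, qxsq, qxsxqqqqq): 51 nodes
Sum: 51

51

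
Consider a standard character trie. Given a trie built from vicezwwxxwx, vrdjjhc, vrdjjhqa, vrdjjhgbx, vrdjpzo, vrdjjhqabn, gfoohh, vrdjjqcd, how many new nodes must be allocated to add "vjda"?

3

Walking "vjda" from the root, the first 1 characters ("v") follow existing edges; "j" is the first miss.
Each of the 3 remaining characters creates one node.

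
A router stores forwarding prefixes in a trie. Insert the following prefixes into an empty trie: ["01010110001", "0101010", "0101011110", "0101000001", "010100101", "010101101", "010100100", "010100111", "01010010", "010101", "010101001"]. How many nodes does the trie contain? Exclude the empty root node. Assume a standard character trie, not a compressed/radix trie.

29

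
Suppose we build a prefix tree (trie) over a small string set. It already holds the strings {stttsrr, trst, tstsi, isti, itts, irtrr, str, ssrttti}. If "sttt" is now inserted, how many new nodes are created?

"sttt" is already a full path in the trie; only an end-marker is added.
No new nodes are needed: 0.

0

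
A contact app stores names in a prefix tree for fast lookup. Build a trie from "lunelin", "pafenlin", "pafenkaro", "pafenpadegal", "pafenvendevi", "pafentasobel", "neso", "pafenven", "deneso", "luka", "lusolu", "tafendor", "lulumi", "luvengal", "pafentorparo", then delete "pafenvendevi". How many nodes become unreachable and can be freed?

4

A node on "pafenvendevi"'s path can go only if nothing else ends at it or branches off below it.
The suffix "devi" (4 nodes) is used only by "pafenvendevi"; "pafenven" is itself a stored word, so pruning stops there.
Nodes removed: 4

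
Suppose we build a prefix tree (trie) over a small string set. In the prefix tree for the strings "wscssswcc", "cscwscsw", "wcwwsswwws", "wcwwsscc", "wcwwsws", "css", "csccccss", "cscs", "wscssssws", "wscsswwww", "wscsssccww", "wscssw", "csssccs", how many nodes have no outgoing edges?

11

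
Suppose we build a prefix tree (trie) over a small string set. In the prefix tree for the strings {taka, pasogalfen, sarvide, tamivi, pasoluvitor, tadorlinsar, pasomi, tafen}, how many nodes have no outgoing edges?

8

Leaves are exactly the stored words that no other stored word extends.
Those words: "pasogalfen", "pasoluvitor", "pasomi", "sarvide", "tadorlinsar", "tafen", "taka", "tamivi"
Leaf count: 8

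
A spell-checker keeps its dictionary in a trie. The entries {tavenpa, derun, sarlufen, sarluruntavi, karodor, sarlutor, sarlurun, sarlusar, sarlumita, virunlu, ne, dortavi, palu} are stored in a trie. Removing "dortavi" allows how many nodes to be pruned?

Walk "dortavi" from the leaf back toward the root, removing each node that no remaining word uses.
The suffix "ortavi" (6 nodes) is used only by "dortavi"; the node for "d" still has the child "e", so pruning stops there.
Nodes removed: 6

6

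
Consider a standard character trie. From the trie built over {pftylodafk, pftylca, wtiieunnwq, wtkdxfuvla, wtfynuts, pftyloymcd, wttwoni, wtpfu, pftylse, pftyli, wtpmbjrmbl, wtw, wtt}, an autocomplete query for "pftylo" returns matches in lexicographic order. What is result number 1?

DFS of the "pftylo" subtree visits, in order: "pftylodafk", "pftyloymcd"
Position 1: pftylodafk

pftylodafk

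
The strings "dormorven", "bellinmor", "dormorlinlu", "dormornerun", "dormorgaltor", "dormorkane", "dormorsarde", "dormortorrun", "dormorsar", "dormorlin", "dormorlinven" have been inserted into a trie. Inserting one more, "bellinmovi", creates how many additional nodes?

2

Walking "bellinmovi" from the root, the first 8 characters ("bellinmo") follow existing edges; "v" is the first miss.
Each of the 2 remaining characters creates one node.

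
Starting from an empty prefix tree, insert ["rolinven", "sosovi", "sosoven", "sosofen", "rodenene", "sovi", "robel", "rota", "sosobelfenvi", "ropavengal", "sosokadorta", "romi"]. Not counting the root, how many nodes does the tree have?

57

Insert word by word; a character creates a node only if that edge doesn't already exist:
  "rolinven" → 8 new (r, o, l, i, n, v, e, n)
  "sosovi" → 6 new (s, o, s, o, v, i)
  "sosoven" → prefix "sosov" already present; 2 new (e, n)
  "sosofen" → prefix "soso" already present; 3 new (f, e, n)
  "rodenene" → prefix "ro" already present; 6 new (d, e, n, e, n, e)
  "sovi" → prefix "so" already present; 2 new (v, i)
  "robel" → prefix "ro" already present; 3 new (b, e, l)
  "rota" → prefix "ro" already present; 2 new (t, a)
  "sosobelfenvi" → prefix "soso" already present; 8 new (b, e, l, f, e, n, v, i)
  "ropavengal" → prefix "ro" already present; 8 new (p, a, v, e, n, g, a, l)
  "sosokadorta" → prefix "soso" already present; 7 new (k, a, d, o, r, t, a)
  "romi" → prefix "ro" already present; 2 new (m, i)
Total nodes = 8 + 6 + 2 + 3 + 6 + 2 + 3 + 2 + 8 + 8 + 7 + 2 = 57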